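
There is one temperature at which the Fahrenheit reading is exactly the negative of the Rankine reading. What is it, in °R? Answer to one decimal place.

229.8°R

Let R be the Rankine reading. The Fahrenheit reading is F = 1·R - 459.67.
Require F = -1·R: 1·R - 459.67 = -1·R.
(2)·R = 459.67  ⇒  R = 229.8.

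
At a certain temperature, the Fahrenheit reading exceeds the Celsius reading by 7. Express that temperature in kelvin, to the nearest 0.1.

Let x be the Fahrenheit reading; then the Celsius reading is 5/9·x - 17.7778.
(5/9·x - 17.7778) - x = -7  ⇒  (-4/9)·x = 97/9  ⇒  x = -24.2500°F.
In Celsius: (-24.25 - 32) × 5/9 = -31.2500°C.
In kelvin: -31.2500 + 273.15 = 241.9 K.

241.9 K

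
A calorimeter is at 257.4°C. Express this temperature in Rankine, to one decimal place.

In Rankine: 257.4000 × 1.8 + 491.67 = 955.0°R.

955.0°R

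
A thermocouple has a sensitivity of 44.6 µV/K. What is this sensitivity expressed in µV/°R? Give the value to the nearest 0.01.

24.78 µV/°R

The quantity depends on a temperature interval, so only the ratio of degree sizes applies; the offset between the scales is irrelevant.
A change of 1°R is a change of 5/9 K, so per °R the value is 44.6 × 5/9 = 24.78.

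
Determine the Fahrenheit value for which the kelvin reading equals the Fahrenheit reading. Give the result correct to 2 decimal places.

Let F be the Fahrenheit reading. The kelvin reading is K = 5/9·F + 255.372.
Set K = F: 5/9·F + 255.372 = F.
(-4/9)·F = -255.372  ⇒  F = 574.59.

574.59°F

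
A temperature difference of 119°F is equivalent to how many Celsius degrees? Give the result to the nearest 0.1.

66.1°C

Only the scale ratio 5/9 matters for a change in temperature.
119 × 5/9 = 66.1.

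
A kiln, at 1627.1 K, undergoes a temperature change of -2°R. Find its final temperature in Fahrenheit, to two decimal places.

2467.11°F

Initial temperature in Celsius: 1627.1 - 273.15 = 1353.9500°C.
The 2°R change is an interval, so only the factor 5/9 applies: -2 × 5/9 = -1.1111°C.
Final Celsius temperature: 1353.9500 - 1.1111 = 1352.8389°C.
In Fahrenheit: 1352.8389 × 1.8 + 32 = 2467.11°F.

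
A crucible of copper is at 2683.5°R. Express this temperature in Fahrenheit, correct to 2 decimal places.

In Celsius: (2683.5 - 491.67) × 5/9 = 1217.6833°C.
In Fahrenheit: 1217.6833 × 1.8 + 32 = 2223.83°F.

2223.83°F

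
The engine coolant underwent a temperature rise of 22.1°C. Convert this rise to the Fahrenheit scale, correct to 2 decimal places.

39.78°F

Only the scale ratio 1.8 matters for a change in temperature.
22.1 × 1.8 = 39.78.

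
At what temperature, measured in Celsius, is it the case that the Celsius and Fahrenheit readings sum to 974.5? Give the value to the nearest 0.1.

Let C be the Celsius reading. The Fahrenheit reading is F = 1.8·C + 32.
Require C + F = 974.5: (2.8)·C + 32 = 974.5.
C = (974.5 - 32) / (2.8) = 336.6.

336.6°C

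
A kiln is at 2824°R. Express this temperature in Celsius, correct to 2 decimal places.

1295.74°C

In Celsius: (2824 - 491.67) × 5/9 = 1295.7389°C.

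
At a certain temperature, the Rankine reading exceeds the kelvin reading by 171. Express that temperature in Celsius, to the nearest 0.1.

-59.4°C

Let x be the Rankine reading; then the kelvin reading is 5/9·x.
(5/9·x) - x = -171  ⇒  (-4/9)·x = -171  ⇒  x = 384.7500°R.
In Celsius: (384.75 - 491.67) × 5/9 = -59.4°C.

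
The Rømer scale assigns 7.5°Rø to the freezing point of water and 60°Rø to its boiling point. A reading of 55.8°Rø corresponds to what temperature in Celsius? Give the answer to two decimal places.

Linear interpolation between the fixed points: C = (55.8 - 7.5) × 100 / (60 - 7.5) = 92.0000°C.

92.00°C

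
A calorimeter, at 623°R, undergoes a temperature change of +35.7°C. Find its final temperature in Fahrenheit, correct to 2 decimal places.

227.59°F

Initial temperature in Celsius: (623 - 491.67) × 5/9 = 72.9611°C.
Final Celsius temperature: 72.9611 + 35.7000 = 108.6611°C.
In Fahrenheit: 108.6611 × 1.8 + 32 = 227.59°F.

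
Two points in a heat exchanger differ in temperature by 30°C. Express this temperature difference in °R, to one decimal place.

For a temperature interval the offset drops out; only the factor 1.8 applies.
30 × 1.8 = 54.0.

54.0°R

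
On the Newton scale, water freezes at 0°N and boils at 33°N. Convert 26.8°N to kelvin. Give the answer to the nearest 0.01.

354.36 K

Linear interpolation between the fixed points: C = (26.8 - 0) × 100 / (33 - 0) = 81.2121°C.
Then 81.2121 + 273.15 = 354.36 K.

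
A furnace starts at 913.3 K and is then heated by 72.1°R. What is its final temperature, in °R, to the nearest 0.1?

1716.0°R

Initial temperature in Celsius: 913.3 - 273.15 = 640.1500°C.
The 72.1°R change is an interval, so only the factor 5/9 applies: +72.1 × 5/9 = +40.0556°C.
Final Celsius temperature: 640.1500 + 40.0556 = 680.2056°C.
In Rankine: 680.2056 × 1.8 + 491.67 = 1716.0°R.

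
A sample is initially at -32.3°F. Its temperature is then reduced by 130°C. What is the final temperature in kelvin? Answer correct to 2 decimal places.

Initial temperature in Celsius: (-32.3 - 32) × 5/9 = -35.7222°C.
Final Celsius temperature: -35.7222 - 130.0000 = -165.7222°C.
In kelvin: -165.7222 + 273.15 = 107.43 K.

107.43 K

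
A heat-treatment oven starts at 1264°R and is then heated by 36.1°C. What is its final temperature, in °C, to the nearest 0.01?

465.17°C

Initial temperature in Celsius: (1264 - 491.67) × 5/9 = 429.0722°C.
Final Celsius temperature: 429.0722 + 36.1000 = 465.1722°C.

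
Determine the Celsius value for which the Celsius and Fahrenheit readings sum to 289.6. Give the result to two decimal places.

92.00°C

Let C be the Celsius reading. The Fahrenheit reading is F = 1.8·C + 32.
Require C + F = 289.6: (2.8)·C + 32 = 289.6.
C = (289.6 - 32) / (2.8) = 92.00.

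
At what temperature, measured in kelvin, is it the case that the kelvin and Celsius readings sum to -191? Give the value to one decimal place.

Let K be the kelvin reading. The Celsius reading is C = 1·K - 273.15.
Require K + C = -191: (2)·K - 273.15 = -191.
K = (-191 + 273.15) / (2) = 41.1.

41.1 K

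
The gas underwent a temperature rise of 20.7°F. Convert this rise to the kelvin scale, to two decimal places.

11.50 K

Only the scale ratio 5/9 matters for a change in temperature.
20.7 × 5/9 = 11.50.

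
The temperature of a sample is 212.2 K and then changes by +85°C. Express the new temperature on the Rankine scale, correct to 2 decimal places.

Initial temperature in Celsius: 212.2 - 273.15 = -60.9500°C.
Final Celsius temperature: -60.9500 + 85.0000 = 24.0500°C.
In Rankine: 24.0500 × 1.8 + 491.67 = 534.96°R.

534.96°R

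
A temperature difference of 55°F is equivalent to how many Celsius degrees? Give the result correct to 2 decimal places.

30.56°C

An interval of 1°F corresponds to 5/9°C.
55 × 5/9 = 30.56.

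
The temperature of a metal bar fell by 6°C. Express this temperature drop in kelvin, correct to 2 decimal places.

6.00 K

Celsius and kelvin degrees are the same size, so the interval is unchanged: 6.00.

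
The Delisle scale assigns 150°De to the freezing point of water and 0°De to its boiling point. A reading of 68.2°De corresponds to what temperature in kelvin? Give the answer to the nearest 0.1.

Linear interpolation between the fixed points: C = (68.2 - 150) × 100 / (0 - 150) = 54.5333°C.
Then 54.5333 + 273.15 = 327.7 K.

327.7 K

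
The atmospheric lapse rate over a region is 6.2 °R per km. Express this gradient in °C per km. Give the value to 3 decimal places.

3.444 °C/km

The quantity depends on a temperature interval, so only the ratio of degree sizes applies; the offset between the scales is irrelevant.
A change of 1°R is a change of 5/9°C, so 6.2 × 5/9 = 3.444.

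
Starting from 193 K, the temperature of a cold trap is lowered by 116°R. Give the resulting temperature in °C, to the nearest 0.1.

-144.6°C

Initial temperature in Celsius: 193 - 273.15 = -80.1500°C.
The 116°R change is an interval, so only the factor 5/9 applies: -116 × 5/9 = -64.4444°C.
Final Celsius temperature: -80.1500 - 64.4444 = -144.5944°C.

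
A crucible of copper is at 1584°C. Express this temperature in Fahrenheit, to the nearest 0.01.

2883.20°F

In Fahrenheit: 1584.0000 × 1.8 + 32 = 2883.20°F.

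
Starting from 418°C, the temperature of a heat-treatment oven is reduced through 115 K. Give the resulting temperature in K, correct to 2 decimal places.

576.15 K

The 115 K change is an interval; Kelvin and Celsius degrees are the same size, so ΔC = -115°C.
Final Celsius temperature: 418.0000 - 115.0000 = 303.0000°C.
In kelvin: 303.0000 + 273.15 = 576.15 K.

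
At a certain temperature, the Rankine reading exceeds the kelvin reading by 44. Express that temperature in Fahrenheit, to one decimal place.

Let x be the kelvin reading; then the Rankine reading is 1.8·x.
(1.8·x) - x = 44  ⇒  (0.8)·x = 44  ⇒  x = 55.0000 K.
In Celsius: 55 - 273.15 = -218.1500°C.
In Fahrenheit: -218.1500 × 1.8 + 32 = -360.7°F.

-360.7°F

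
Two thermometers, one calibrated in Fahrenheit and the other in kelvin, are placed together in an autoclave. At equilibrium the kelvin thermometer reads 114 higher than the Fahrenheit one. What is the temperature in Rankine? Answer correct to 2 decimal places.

777.76°R

Let x be the Fahrenheit reading; then the kelvin reading is 5/9·x + 255.372.
(5/9·x + 255.372) - x = 114  ⇒  (-4/9)·x = -141.372  ⇒  x = 318.0875°F.
In Celsius: (318.0875 - 32) × 5/9 = 158.9375°C.
In Rankine: 158.9375 × 1.8 + 491.67 = 777.76°R.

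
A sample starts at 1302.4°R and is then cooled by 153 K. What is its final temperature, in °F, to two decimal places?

Initial temperature in Celsius: (1302.4 - 491.67) × 5/9 = 450.4056°C.
The 153 K change is an interval; Kelvin and Celsius degrees are the same size, so ΔC = -153°C.
Final Celsius temperature: 450.4056 - 153.0000 = 297.4056°C.
In Fahrenheit: 297.4056 × 1.8 + 32 = 567.33°F.

567.33°F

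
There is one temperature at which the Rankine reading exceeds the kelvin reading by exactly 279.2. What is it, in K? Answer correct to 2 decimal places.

Let K be the kelvin reading. The Rankine reading is R = 1.8·K.
Require R - K = 279.2: (0.8)·K = 279.2.
K = (279.2) / (0.8) = 349.00.

349.00 K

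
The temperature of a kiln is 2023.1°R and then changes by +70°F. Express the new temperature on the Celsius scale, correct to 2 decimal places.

889.68°C

Initial temperature in Celsius: (2023.1 - 491.67) × 5/9 = 850.7944°C.
The 70°F change is an interval, so only the factor 5/9 applies: +70 × 5/9 = +38.8889°C.
Final Celsius temperature: 850.7944 + 38.8889 = 889.6833°C.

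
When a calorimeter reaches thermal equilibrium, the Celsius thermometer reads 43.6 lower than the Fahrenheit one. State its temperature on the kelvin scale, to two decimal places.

287.65 K

Let x be the Fahrenheit reading; then the Celsius reading is 5/9·x - 17.7778.
(5/9·x - 17.7778) - x = -43.6  ⇒  (-4/9)·x = -25.8222  ⇒  x = 58.1000°F.
In Celsius: (58.1 - 32) × 5/9 = 14.5000°C.
In kelvin: 14.5000 + 273.15 = 287.65 K.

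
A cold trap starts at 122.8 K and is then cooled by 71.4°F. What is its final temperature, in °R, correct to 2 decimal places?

Initial temperature in Celsius: 122.8 - 273.15 = -150.3500°C.
The 71.4°F change is an interval, so only the factor 5/9 applies: -71.4 × 5/9 = -39.6667°C.
Final Celsius temperature: -150.3500 - 39.6667 = -190.0167°C.
In Rankine: -190.0167 × 1.8 + 491.67 = 149.64°R.

149.64°R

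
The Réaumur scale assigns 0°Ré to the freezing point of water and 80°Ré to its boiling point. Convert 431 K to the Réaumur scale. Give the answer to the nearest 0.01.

First in Celsius: 431 - 273.15 = 157.8500°C.
Linearly onto the Réaumur scale: 0 + (157.8500 / 100) × (80 - 0) = 126.28°Ré.

126.28°Ré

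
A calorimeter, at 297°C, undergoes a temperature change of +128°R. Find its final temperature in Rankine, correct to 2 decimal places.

The 128°R change is an interval, so only the factor 5/9 applies: +128 × 5/9 = +71.1111°C.
Final Celsius temperature: 297.0000 + 71.1111 = 368.1111°C.
In Rankine: 368.1111 × 1.8 + 491.67 = 1154.27°R.

1154.27°R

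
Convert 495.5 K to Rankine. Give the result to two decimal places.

891.90°R

In Celsius: 495.5 - 273.15 = 222.3500°C.
In Rankine: 222.3500 × 1.8 + 491.67 = 891.90°R.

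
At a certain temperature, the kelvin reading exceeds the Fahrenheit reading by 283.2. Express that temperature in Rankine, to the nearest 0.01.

397.06°R

Let x be the Fahrenheit reading; then the kelvin reading is 5/9·x + 255.372.
(5/9·x + 255.372) - x = 283.2  ⇒  (-4/9)·x = 27.8278  ⇒  x = -62.6125°F.
In Celsius: (-62.6125 - 32) × 5/9 = -52.5625°C.
In Rankine: -52.5625 × 1.8 + 491.67 = 397.06°R.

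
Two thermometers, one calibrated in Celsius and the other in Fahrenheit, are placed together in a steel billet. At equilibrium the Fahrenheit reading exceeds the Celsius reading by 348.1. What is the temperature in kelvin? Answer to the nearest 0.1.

668.3 K

Let x be the Celsius reading; then the Fahrenheit reading is 1.8·x + 32.
(1.8·x + 32) - x = 348.1  ⇒  (0.8)·x = 316.1  ⇒  x = 395.1250°C.
In kelvin: 395.1250 + 273.15 = 668.3 K.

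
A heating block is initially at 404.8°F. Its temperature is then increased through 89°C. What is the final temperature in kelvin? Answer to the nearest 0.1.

Initial temperature in Celsius: (404.8 - 32) × 5/9 = 207.1111°C.
Final Celsius temperature: 207.1111 + 89.0000 = 296.1111°C.
In kelvin: 296.1111 + 273.15 = 569.3 K.

569.3 K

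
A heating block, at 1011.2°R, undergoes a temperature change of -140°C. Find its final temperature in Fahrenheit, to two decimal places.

299.53°F

Initial temperature in Celsius: (1011.2 - 491.67) × 5/9 = 288.6278°C.
Final Celsius temperature: 288.6278 - 140.0000 = 148.6278°C.
In Fahrenheit: 148.6278 × 1.8 + 32 = 299.53°F.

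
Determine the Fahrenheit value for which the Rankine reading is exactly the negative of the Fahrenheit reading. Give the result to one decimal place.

-229.8°F

Let F be the Fahrenheit reading. The Rankine reading is R = 1·F + 459.67.
Require R = -1·F: 1·F + 459.67 = -1·F.
(2)·F = -459.67  ⇒  F = -229.8.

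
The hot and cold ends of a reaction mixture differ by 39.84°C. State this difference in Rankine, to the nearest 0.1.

An interval of 1°C corresponds to 1.8°R.
39.84 × 1.8 = 71.7.

71.7°R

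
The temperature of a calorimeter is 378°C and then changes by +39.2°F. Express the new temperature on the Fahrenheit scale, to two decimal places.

751.60°F

The 39.2°F change is an interval, so only the factor 5/9 applies: +39.2 × 5/9 = +21.7778°C.
Final Celsius temperature: 378.0000 + 21.7778 = 399.7778°C.
In Fahrenheit: 399.7778 × 1.8 + 32 = 751.60°F.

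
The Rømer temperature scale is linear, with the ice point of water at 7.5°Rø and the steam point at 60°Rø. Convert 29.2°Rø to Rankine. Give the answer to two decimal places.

Linear interpolation between the fixed points: C = (29.2 - 7.5) × 100 / (60 - 7.5) = 41.3333°C.
Then 41.3333 × 1.8 + 491.67 = 566.07°R.

566.07°R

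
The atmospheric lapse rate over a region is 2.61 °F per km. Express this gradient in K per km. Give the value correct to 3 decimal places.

Since only a temperature interval is involved, the additive offset between the scales drops out.
A change of 1°F is a change of 5/9 K, so 2.61 × 5/9 = 1.450.

1.450 K/km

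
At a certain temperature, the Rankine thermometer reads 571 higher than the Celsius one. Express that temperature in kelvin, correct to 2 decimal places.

Let x be the Celsius reading; then the Rankine reading is 1.8·x + 491.67.
(1.8·x + 491.67) - x = 571  ⇒  (0.8)·x = 79.33  ⇒  x = 99.1625°C.
In kelvin: 99.1625 + 273.15 = 372.31 K.

372.31 K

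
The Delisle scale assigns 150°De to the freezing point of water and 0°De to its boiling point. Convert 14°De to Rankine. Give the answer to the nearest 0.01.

Linear interpolation between the fixed points: C = (14 - 150) × 100 / (0 - 150) = 90.6667°C.
Then 90.6667 × 1.8 + 491.67 = 654.87°R.

654.87°R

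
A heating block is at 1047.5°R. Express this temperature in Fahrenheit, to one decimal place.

In Celsius: (1047.5 - 491.67) × 5/9 = 308.7944°C.
In Fahrenheit: 308.7944 × 1.8 + 32 = 587.8°F.

587.8°F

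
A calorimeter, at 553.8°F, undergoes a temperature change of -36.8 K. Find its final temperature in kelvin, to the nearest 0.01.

526.24 K

Initial temperature in Celsius: (553.8 - 32) × 5/9 = 289.8889°C.
The 36.8 K change is an interval; Kelvin and Celsius degrees are the same size, so ΔC = -36.8°C.
Final Celsius temperature: 289.8889 - 36.8000 = 253.0889°C.
In kelvin: 253.0889 + 273.15 = 526.24 K.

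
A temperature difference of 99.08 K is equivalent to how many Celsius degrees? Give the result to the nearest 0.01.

99.08°C

Kelvin and Celsius degrees are the same size, so the interval is unchanged: 99.08.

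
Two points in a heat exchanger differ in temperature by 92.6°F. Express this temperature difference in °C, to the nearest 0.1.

51.4°C

For a temperature interval the offset drops out; only the factor 5/9 applies.
92.6 × 5/9 = 51.4.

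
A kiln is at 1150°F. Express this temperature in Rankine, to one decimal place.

In Celsius: (1150 - 32) × 5/9 = 621.1111°C.
In Rankine: 621.1111 × 1.8 + 491.67 = 1609.7°R.

1609.7°R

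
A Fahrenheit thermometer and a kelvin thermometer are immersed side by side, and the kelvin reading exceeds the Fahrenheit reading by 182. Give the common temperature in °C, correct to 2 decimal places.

73.94°C

Let x be the Fahrenheit reading; then the kelvin reading is 5/9·x + 255.372.
(5/9·x + 255.372) - x = 182  ⇒  (-4/9)·x = -73.3722  ⇒  x = 165.0875°F.
In Celsius: (165.0875 - 32) × 5/9 = 73.94°C.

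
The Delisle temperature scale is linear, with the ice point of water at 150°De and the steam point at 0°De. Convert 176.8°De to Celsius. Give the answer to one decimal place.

-17.9°C

Linear interpolation between the fixed points: C = (176.8 - 150) × 100 / (0 - 150) = -17.8667°C.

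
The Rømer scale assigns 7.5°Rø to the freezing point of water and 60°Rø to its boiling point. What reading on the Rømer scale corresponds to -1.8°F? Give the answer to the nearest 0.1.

-2.4°Rø

First in Celsius: (-1.8 - 32) × 5/9 = -18.7778°C.
Linearly onto the Rømer scale: 7.5 + (-18.7778 / 100) × (60 - 7.5) = -2.4°Rø.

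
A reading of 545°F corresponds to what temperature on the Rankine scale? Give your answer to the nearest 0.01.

1004.67°R

In Celsius: (545 - 32) × 5/9 = 285.0000°C.
In Rankine: 285.0000 × 1.8 + 491.67 = 1004.67°R.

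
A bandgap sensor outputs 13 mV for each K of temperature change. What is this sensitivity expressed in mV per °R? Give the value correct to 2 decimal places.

The quantity depends on a temperature interval, so only the ratio of degree sizes applies; the offset between the scales is irrelevant.
A change of 1°R is a change of 5/9 K, so per °R the value is 13 × 5/9 = 7.22.

7.22 mV per °R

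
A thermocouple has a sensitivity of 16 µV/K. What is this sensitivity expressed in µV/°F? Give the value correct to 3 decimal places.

The quantity depends on a temperature interval, so only the ratio of degree sizes applies; the offset between the scales is irrelevant.
A change of 1°F is a change of 5/9 K, so per °F the value is 16 × 5/9 = 8.889.

8.889 µV/°F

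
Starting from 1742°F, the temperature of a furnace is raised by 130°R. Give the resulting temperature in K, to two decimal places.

Initial temperature in Celsius: (1742 - 32) × 5/9 = 950.0000°C.
The 130°R change is an interval, so only the factor 5/9 applies: +130 × 5/9 = +72.2222°C.
Final Celsius temperature: 950.0000 + 72.2222 = 1022.2222°C.
In kelvin: 1022.2222 + 273.15 = 1295.37 K.

1295.37 K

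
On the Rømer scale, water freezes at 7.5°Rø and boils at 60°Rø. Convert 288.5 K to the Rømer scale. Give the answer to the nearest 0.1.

First in Celsius: 288.5 - 273.15 = 15.3500°C.
Linearly onto the Rømer scale: 7.5 + (15.3500 / 100) × (60 - 7.5) = 15.6°Rø.

15.6°Rø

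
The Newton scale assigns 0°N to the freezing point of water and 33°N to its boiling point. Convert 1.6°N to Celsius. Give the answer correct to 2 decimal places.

Linear interpolation between the fixed points: C = (1.6 - 0) × 100 / (33 - 0) = 4.8485°C.

4.85°C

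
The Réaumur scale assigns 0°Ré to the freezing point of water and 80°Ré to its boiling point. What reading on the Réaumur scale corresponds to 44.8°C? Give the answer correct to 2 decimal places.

35.84°Ré

Linearly onto the Réaumur scale: 0 + (44.8000 / 100) × (80 - 0) = 35.84°Ré.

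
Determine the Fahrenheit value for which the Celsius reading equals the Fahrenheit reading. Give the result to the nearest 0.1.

-40.0°F

Let F be the Fahrenheit reading. The Celsius reading is C = 5/9·F - 17.7778.
Set C = F: 5/9·F - 17.7778 = F.
(-4/9)·F = 17.7778  ⇒  F = -40.0.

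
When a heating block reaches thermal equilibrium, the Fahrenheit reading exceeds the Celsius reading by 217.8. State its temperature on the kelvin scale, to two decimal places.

Let x be the Celsius reading; then the Fahrenheit reading is 1.8·x + 32.
(1.8·x + 32) - x = 217.8  ⇒  (0.8)·x = 185.8  ⇒  x = 232.2500°C.
In kelvin: 232.2500 + 273.15 = 505.40 K.

505.40 K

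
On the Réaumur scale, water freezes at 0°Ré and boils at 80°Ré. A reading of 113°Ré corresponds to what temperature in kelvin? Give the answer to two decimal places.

Linear interpolation between the fixed points: C = (113 - 0) × 100 / (80 - 0) = 141.2500°C.
Then 141.2500 + 273.15 = 414.40 K.

414.40 K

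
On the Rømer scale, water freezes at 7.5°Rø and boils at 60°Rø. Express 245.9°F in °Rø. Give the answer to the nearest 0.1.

First in Celsius: (245.9 - 32) × 5/9 = 118.8333°C.
Linearly onto the Rømer scale: 7.5 + (118.8333 / 100) × (60 - 7.5) = 69.9°Rø.

69.9°Rø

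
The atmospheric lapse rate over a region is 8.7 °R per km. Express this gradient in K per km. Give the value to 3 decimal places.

4.833 K/km

Since only a temperature interval is involved, the additive offset between the scales drops out.
A change of 1°R is a change of 5/9 K, so 8.7 × 5/9 = 4.833.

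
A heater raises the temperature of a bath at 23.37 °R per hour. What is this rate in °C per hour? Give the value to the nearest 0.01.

Since only a temperature interval is involved, the additive offset between the scales drops out.
A change of 1°R is a change of 5/9°C, so 23.37 × 5/9 = 12.98.

12.98 °C/hour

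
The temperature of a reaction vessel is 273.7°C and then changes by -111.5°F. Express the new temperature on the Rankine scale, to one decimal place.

The 111.5°F change is an interval, so only the factor 5/9 applies: -111.5 × 5/9 = -61.9444°C.
Final Celsius temperature: 273.7000 - 61.9444 = 211.7556°C.
In Rankine: 211.7556 × 1.8 + 491.67 = 872.8°R.

872.8°R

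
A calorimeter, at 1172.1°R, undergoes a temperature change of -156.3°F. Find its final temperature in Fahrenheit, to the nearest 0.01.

556.13°F

Initial temperature in Celsius: (1172.1 - 491.67) × 5/9 = 378.0167°C.
The 156.3°F change is an interval, so only the factor 5/9 applies: -156.3 × 5/9 = -86.8333°C.
Final Celsius temperature: 378.0167 - 86.8333 = 291.1833°C.
In Fahrenheit: 291.1833 × 1.8 + 32 = 556.13°F.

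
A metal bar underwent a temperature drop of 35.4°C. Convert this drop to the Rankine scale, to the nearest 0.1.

An interval of 1°C corresponds to 1.8°R.
35.4 × 1.8 = 63.7.

63.7°R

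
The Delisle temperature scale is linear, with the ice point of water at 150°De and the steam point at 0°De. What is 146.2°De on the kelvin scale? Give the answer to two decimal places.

Linear interpolation between the fixed points: C = (146.2 - 150) × 100 / (0 - 150) = 2.5333°C.
Then 2.5333 + 273.15 = 275.68 K.

275.68 K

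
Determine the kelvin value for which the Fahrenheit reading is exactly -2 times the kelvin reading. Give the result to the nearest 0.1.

Let K be the kelvin reading. The Fahrenheit reading is F = 1.8·K - 459.67.
Require F = -2·K: 1.8·K - 459.67 = -2·K.
(3.8)·K = 459.67  ⇒  K = 121.0.

121.0 K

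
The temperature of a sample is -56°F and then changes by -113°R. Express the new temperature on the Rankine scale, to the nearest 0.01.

Initial temperature in Celsius: (-56 - 32) × 5/9 = -48.8889°C.
The 113°R change is an interval, so only the factor 5/9 applies: -113 × 5/9 = -62.7778°C.
Final Celsius temperature: -48.8889 - 62.7778 = -111.6667°C.
In Rankine: -111.6667 × 1.8 + 491.67 = 290.67°R.

290.67°R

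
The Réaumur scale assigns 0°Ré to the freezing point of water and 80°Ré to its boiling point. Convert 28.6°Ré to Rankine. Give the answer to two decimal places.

Linear interpolation between the fixed points: C = (28.6 - 0) × 100 / (80 - 0) = 35.7500°C.
Then 35.7500 × 1.8 + 491.67 = 556.02°R.

556.02°R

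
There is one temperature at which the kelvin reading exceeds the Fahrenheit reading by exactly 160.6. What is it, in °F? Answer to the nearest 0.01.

213.24°F

Let F be the Fahrenheit reading. The kelvin reading is K = 5/9·F + 255.372.
Require K - F = 160.6: (-4/9)·F + 255.372 = 160.6.
F = (160.6 - 255.372) / (-4/9) = 213.24.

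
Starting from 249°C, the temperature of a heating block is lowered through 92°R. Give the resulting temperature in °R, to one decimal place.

The 92°R change is an interval, so only the factor 5/9 applies: -92 × 5/9 = -51.1111°C.
Final Celsius temperature: 249.0000 - 51.1111 = 197.8889°C.
In Rankine: 197.8889 × 1.8 + 491.67 = 847.9°R.

847.9°R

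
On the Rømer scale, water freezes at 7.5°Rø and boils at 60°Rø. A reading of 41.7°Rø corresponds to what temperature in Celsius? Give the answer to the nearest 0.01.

65.14°C

Linear interpolation between the fixed points: C = (41.7 - 7.5) × 100 / (60 - 7.5) = 65.1429°C.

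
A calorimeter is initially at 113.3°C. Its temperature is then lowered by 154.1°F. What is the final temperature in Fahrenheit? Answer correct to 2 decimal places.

81.84°F

The 154.1°F change is an interval, so only the factor 5/9 applies: -154.1 × 5/9 = -85.6111°C.
Final Celsius temperature: 113.3000 - 85.6111 = 27.6889°C.
In Fahrenheit: 27.6889 × 1.8 + 32 = 81.84°F.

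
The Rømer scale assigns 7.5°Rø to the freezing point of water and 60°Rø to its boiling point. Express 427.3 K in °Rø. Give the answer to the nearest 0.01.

First in Celsius: 427.3 - 273.15 = 154.1500°C.
Linearly onto the Rømer scale: 7.5 + (154.1500 / 100) × (60 - 7.5) = 88.43°Rø.

88.43°Rø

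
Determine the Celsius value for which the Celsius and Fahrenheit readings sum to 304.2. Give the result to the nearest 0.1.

Let C be the Celsius reading. The Fahrenheit reading is F = 1.8·C + 32.
Require C + F = 304.2: (2.8)·C + 32 = 304.2.
C = (304.2 - 32) / (2.8) = 97.2.

97.2°C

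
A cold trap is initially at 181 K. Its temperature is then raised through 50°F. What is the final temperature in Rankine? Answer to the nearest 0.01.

Initial temperature in Celsius: 181 - 273.15 = -92.1500°C.
The 50°F change is an interval, so only the factor 5/9 applies: +50 × 5/9 = +27.7778°C.
Final Celsius temperature: -92.1500 + 27.7778 = -64.3722°C.
In Rankine: -64.3722 × 1.8 + 491.67 = 375.80°R.

375.80°R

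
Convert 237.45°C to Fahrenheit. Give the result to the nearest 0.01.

In Fahrenheit: 237.4500 × 1.8 + 32 = 459.41°F.

459.41°F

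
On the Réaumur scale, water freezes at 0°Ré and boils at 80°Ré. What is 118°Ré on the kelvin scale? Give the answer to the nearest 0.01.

Linear interpolation between the fixed points: C = (118 - 0) × 100 / (80 - 0) = 147.5000°C.
Then 147.5000 + 273.15 = 420.65 K.

420.65 K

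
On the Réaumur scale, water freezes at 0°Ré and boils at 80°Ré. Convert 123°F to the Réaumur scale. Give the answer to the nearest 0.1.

40.4°Ré

First in Celsius: (123 - 32) × 5/9 = 50.5556°C.
Linearly onto the Réaumur scale: 0 + (50.5556 / 100) × (80 - 0) = 40.4°Ré.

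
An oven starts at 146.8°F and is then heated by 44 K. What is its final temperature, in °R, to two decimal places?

Initial temperature in Celsius: (146.8 - 32) × 5/9 = 63.7778°C.
The 44 K change is an interval; Kelvin and Celsius degrees are the same size, so ΔC = +44°C.
Final Celsius temperature: 63.7778 + 44.0000 = 107.7778°C.
In Rankine: 107.7778 × 1.8 + 491.67 = 685.67°R.

685.67°R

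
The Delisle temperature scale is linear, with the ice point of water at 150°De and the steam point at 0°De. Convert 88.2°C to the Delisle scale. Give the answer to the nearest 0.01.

Linearly onto the Delisle scale: 150 + (88.2000 / 100) × (0 - 150) = 17.70°De.

17.70°De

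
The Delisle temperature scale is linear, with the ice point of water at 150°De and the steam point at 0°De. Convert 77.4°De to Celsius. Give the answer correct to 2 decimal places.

Linear interpolation between the fixed points: C = (77.4 - 150) × 100 / (0 - 150) = 48.4000°C.

48.40°C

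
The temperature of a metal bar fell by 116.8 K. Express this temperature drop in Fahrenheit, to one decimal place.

210.2°F

For a temperature interval the offset drops out; only the factor 1.8 applies.
116.8 × 1.8 = 210.2.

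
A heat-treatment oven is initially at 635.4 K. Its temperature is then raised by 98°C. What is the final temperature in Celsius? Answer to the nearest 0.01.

Initial temperature in Celsius: 635.4 - 273.15 = 362.2500°C.
Final Celsius temperature: 362.2500 + 98.0000 = 460.2500°C.

460.25°C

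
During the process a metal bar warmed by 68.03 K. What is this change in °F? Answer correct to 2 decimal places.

122.45°F

For a temperature interval the offset drops out; only the factor 1.8 applies.
68.03 × 1.8 = 122.45.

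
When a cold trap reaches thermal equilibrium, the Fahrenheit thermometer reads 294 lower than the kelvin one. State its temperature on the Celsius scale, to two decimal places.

Let x be the kelvin reading; then the Fahrenheit reading is 1.8·x - 459.67.
(1.8·x - 459.67) - x = -294  ⇒  (0.8)·x = 165.67  ⇒  x = 207.0875 K.
In Celsius: 207.0875 - 273.15 = -66.06°C.

-66.06°C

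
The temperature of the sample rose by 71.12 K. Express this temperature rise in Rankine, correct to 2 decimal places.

For a temperature interval the offset drops out; only the factor 1.8 applies.
71.12 × 1.8 = 128.02.

128.02°R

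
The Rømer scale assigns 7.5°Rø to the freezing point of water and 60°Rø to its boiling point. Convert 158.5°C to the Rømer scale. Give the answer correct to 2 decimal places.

90.71°Rø

Linearly onto the Rømer scale: 7.5 + (158.5000 / 100) × (60 - 7.5) = 90.71°Rø.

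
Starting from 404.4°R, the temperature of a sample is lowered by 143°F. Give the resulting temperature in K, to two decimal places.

145.22 K

Initial temperature in Celsius: (404.4 - 491.67) × 5/9 = -48.4833°C.
The 143°F change is an interval, so only the factor 5/9 applies: -143 × 5/9 = -79.4444°C.
Final Celsius temperature: -48.4833 - 79.4444 = -127.9278°C.
In kelvin: -127.9278 + 273.15 = 145.22 K.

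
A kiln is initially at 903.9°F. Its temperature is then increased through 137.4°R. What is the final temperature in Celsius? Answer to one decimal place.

Initial temperature in Celsius: (903.9 - 32) × 5/9 = 484.3889°C.
The 137.4°R change is an interval, so only the factor 5/9 applies: +137.4 × 5/9 = +76.3333°C.
Final Celsius temperature: 484.3889 + 76.3333 = 560.7222°C.

560.7°C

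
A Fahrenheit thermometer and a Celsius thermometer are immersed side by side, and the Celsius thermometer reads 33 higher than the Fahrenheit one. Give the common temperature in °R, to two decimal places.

Let x be the Fahrenheit reading; then the Celsius reading is 5/9·x - 17.7778.
(5/9·x - 17.7778) - x = 33  ⇒  (-4/9)·x = 50.7778  ⇒  x = -114.2500°F.
In Celsius: (-114.25 - 32) × 5/9 = -81.2500°C.
In Rankine: -81.2500 × 1.8 + 491.67 = 345.42°R.

345.42°R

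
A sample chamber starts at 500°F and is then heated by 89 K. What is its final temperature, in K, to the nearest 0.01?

622.15 K

Initial temperature in Celsius: (500 - 32) × 5/9 = 260.0000°C.
The 89 K change is an interval; Kelvin and Celsius degrees are the same size, so ΔC = +89°C.
Final Celsius temperature: 260.0000 + 89.0000 = 349.0000°C.
In kelvin: 349.0000 + 273.15 = 622.15 K.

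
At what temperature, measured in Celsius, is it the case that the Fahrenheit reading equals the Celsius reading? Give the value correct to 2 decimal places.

-40.00°C

Let C be the Celsius reading. The Fahrenheit reading is F = 1.8·C + 32.
Set F = C: 1.8·C + 32 = C.
(0.8)·C = -32  ⇒  C = -40.00.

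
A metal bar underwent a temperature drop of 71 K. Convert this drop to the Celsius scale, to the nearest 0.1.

71.0°C

Kelvin and Celsius degrees are the same size, so the interval is unchanged: 71.0.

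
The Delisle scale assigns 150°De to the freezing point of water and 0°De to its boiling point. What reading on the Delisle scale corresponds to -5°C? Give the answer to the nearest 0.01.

Linearly onto the Delisle scale: 150 + (-5.0000 / 100) × (0 - 150) = 157.50°De.

157.50°De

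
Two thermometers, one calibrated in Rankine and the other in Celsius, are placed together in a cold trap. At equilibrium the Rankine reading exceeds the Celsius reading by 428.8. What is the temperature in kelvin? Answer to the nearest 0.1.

Let x be the Rankine reading; then the Celsius reading is 5/9·x - 273.15.
(5/9·x - 273.15) - x = -428.8  ⇒  (-4/9)·x = -155.65  ⇒  x = 350.2125°R.
In Celsius: (350.2125 - 491.67) × 5/9 = -78.5875°C.
In kelvin: -78.5875 + 273.15 = 194.6 K.

194.6 K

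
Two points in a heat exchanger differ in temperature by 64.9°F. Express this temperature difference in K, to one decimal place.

36.1 K

For a temperature interval the offset drops out; only the factor 5/9 applies.
64.9 × 5/9 = 36.1.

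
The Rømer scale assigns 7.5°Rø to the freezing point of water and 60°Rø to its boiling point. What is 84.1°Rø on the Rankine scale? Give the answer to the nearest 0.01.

Linear interpolation between the fixed points: C = (84.1 - 7.5) × 100 / (60 - 7.5) = 145.9048°C.
Then 145.9048 × 1.8 + 491.67 = 754.30°R.

754.30°R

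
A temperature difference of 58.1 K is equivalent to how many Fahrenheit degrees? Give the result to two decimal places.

104.58°F

For a temperature interval the offset drops out; only the factor 1.8 applies.
58.1 × 1.8 = 104.58.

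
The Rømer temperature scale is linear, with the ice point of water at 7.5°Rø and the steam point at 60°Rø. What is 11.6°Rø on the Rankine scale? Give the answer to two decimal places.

505.73°R

Linear interpolation between the fixed points: C = (11.6 - 7.5) × 100 / (60 - 7.5) = 7.8095°C.
Then 7.8095 × 1.8 + 491.67 = 505.73°R.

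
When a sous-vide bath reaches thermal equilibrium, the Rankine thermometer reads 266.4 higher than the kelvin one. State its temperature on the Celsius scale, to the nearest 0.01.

59.85°C

Let x be the kelvin reading; then the Rankine reading is 1.8·x.
(1.8·x) - x = 266.4  ⇒  (0.8)·x = 266.4  ⇒  x = 333.0000 K.
In Celsius: 333 - 273.15 = 59.85°C.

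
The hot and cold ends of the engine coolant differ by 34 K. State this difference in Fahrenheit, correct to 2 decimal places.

61.20°F

Only the scale ratio 1.8 matters for a change in temperature.
34 × 1.8 = 61.20.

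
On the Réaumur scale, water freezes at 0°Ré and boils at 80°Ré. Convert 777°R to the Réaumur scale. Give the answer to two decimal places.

126.81°Ré

First in Celsius: (777 - 491.67) × 5/9 = 158.5167°C.
Linearly onto the Réaumur scale: 0 + (158.5167 / 100) × (80 - 0) = 126.81°Ré.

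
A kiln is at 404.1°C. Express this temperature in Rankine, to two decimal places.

In Rankine: 404.1000 × 1.8 + 491.67 = 1219.05°R.

1219.05°R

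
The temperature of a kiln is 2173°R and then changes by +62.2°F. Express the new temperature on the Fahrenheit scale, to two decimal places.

Initial temperature in Celsius: (2173 - 491.67) × 5/9 = 934.0722°C.
The 62.2°F change is an interval, so only the factor 5/9 applies: +62.2 × 5/9 = +34.5556°C.
Final Celsius temperature: 934.0722 + 34.5556 = 968.6278°C.
In Fahrenheit: 968.6278 × 1.8 + 32 = 1775.53°F.

1775.53°F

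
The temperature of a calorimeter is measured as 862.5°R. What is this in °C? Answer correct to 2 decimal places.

206.02°C

In Celsius: (862.5 - 491.67) × 5/9 = 206.0167°C.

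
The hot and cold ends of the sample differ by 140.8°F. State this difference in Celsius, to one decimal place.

An interval of 1°F corresponds to 5/9°C.
140.8 × 5/9 = 78.2.

78.2°C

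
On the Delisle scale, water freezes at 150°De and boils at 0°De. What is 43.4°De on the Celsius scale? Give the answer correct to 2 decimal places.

Linear interpolation between the fixed points: C = (43.4 - 150) × 100 / (0 - 150) = 71.0667°C.

71.07°C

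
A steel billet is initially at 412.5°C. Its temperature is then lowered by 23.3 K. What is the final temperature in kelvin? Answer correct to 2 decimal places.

The 23.3 K change is an interval; Kelvin and Celsius degrees are the same size, so ΔC = -23.3°C.
Final Celsius temperature: 412.5000 - 23.3000 = 389.2000°C.
In kelvin: 389.2000 + 273.15 = 662.35 K.

662.35 K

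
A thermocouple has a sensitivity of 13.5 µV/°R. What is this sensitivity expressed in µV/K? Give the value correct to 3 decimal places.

The quantity depends on a temperature interval, so only the ratio of degree sizes applies; the offset between the scales is irrelevant.
A change of 1 K is a change of 1.8°R, so per K the value is 13.5 × 1.8 = 24.300.

24.300 µV/K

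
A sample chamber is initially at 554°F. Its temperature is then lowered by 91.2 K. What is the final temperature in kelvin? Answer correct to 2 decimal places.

Initial temperature in Celsius: (554 - 32) × 5/9 = 290.0000°C.
The 91.2 K change is an interval; Kelvin and Celsius degrees are the same size, so ΔC = -91.2°C.
Final Celsius temperature: 290.0000 - 91.2000 = 198.8000°C.
In kelvin: 198.8000 + 273.15 = 471.95 K.

471.95 K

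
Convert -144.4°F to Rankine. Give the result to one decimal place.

In Celsius: (-144.4 - 32) × 5/9 = -98.0000°C.
In Rankine: -98.0000 × 1.8 + 491.67 = 315.3°R.

315.3°R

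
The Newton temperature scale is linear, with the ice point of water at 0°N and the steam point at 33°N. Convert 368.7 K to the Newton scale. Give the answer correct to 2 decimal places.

First in Celsius: 368.7 - 273.15 = 95.5500°C.
Linearly onto the Newton scale: 0 + (95.5500 / 100) × (33 - 0) = 31.53°N.

31.53°N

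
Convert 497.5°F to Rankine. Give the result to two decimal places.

957.17°R

In Celsius: (497.5 - 32) × 5/9 = 258.6111°C.
In Rankine: 258.6111 × 1.8 + 491.67 = 957.17°R.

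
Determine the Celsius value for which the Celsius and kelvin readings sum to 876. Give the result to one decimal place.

Let C be the Celsius reading. The kelvin reading is K = 1·C + 273.15.
Require C + K = 876: (2)·C + 273.15 = 876.
C = (876 - 273.15) / (2) = 301.4.

301.4°C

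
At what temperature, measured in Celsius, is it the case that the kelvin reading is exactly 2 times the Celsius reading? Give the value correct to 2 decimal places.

Let C be the Celsius reading. The kelvin reading is K = 1·C + 273.15.
Require K = 2·C: 1·C + 273.15 = 2·C.
(-1)·C = -273.15  ⇒  C = 273.15.

273.15°C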